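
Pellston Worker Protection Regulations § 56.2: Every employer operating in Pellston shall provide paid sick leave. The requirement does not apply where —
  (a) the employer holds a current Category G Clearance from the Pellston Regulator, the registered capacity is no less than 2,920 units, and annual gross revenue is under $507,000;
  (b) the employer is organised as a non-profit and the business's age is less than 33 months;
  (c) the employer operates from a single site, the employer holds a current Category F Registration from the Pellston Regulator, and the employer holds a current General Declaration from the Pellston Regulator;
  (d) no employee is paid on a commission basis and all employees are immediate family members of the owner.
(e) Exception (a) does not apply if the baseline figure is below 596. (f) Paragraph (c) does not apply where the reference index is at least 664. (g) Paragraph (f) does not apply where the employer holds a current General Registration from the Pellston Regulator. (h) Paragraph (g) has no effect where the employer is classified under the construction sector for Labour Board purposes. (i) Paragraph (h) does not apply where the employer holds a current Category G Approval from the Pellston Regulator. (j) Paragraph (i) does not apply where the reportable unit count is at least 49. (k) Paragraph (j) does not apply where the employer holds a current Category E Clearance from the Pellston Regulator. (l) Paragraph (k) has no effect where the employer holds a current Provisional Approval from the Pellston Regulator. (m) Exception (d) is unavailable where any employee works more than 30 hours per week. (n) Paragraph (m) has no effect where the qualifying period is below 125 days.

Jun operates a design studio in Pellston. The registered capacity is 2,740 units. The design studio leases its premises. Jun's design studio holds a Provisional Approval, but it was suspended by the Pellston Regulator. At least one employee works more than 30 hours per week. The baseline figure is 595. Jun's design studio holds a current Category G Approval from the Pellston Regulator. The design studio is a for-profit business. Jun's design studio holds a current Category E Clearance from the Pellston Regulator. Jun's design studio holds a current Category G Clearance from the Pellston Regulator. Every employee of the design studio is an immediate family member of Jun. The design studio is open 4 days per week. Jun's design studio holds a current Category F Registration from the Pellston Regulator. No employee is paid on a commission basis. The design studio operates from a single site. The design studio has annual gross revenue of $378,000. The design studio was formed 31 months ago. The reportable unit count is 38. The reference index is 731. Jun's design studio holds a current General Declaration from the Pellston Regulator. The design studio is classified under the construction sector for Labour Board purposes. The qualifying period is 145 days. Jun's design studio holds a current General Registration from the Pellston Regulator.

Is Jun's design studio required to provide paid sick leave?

Exception (a) requires that the registered capacity is no less than 2,920 units; but the registered capacity is 2,740 units, short of 2,920 units, so (a) is unavailable.
Exception (b) does not apply: the employer is for-profit.
Exception (c): the employer operates from a single site; a current Category F Registration is held; a current General Declaration is held — every condition holds. Applying paragraphs (f)–(l): (f) would limit (c) — the reference index is 731, meeting the 664 threshold — but (g) sets (f) aside: (g) applies — a current General Registration is held. (h) would limit (g) — the design studio is classified under the construction sector — but (i) sets (h) aside: (i) is triggered — a current Category G Approval is held. (j), which would lift (i), is inapplicable — the reportable unit count is 38, short of 49. Exception (c) stands.
Exception (d)'s conditions are all satisfied: no employee is paid on commission; every employee is an immediate family member. Turning to paragraphs (m)–(n): (m) operates against (d): at least one employee exceeds 30 hours/week. (n), which would lift (m), does not operate here — the qualifying period is 145 days, not below 125 days. (d) is therefore removed.

No — exception (c) applies; Jun's design studio is not required to provide paid sick leave.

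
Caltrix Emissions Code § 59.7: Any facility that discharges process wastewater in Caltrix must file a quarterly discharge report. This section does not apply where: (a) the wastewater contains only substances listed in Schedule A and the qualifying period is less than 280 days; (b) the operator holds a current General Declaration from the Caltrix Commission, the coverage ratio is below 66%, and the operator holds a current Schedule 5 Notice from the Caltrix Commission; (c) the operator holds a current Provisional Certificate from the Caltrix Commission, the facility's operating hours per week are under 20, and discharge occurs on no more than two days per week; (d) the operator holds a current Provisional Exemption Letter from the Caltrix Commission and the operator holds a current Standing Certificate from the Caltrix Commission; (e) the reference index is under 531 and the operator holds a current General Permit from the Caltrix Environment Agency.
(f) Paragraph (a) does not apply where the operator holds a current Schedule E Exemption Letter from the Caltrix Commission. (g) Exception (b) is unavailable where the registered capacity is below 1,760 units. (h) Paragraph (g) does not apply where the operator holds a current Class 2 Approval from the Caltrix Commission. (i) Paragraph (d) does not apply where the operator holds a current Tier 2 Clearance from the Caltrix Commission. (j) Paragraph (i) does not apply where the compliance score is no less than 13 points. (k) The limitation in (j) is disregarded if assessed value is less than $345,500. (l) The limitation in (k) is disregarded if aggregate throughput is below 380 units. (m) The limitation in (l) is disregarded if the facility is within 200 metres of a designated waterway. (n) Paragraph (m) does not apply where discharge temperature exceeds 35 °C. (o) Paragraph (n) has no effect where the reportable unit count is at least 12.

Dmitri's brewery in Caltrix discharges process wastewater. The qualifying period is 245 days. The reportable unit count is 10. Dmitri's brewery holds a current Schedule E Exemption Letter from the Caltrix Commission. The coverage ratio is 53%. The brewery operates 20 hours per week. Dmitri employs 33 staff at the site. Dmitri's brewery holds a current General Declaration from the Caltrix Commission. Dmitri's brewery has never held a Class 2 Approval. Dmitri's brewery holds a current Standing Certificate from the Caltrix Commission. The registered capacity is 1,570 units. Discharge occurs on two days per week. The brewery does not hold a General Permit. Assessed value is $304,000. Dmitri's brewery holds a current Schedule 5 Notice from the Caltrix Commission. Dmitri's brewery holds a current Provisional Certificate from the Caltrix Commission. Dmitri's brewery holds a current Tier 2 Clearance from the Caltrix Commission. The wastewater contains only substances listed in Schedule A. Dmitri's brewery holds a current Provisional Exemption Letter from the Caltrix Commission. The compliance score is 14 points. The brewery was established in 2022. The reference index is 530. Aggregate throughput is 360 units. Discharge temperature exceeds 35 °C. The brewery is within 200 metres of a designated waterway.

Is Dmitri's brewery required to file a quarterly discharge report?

No — exception (d) applies; Dmitri's brewery is not required to file a quarterly discharge report.

Exception (a): the wastewater is Schedule-A-only; the qualifying period is 245 days, less than the 280 days limit — every condition holds. Turning to paragraph (f): (f) is engaged — a current Schedule E Exemption Letter is held. So (a) is unavailable.
Exception (b): a current General Declaration is held; the coverage ratio is 53%, below the 66% limit; a current Schedule 5 Notice is held — every condition holds. But applying paragraphs (g)–(h): (g) is engaged — the registered capacity is 1,570 units, below the 1,760 units limit. (h) is not engaged (the Class 2 Approval is not current), so (g) stands. (b) is therefore removed.
Exception (c) requires that the facility's operating hours per week are under 20; but the facility's operating hours per week are 20, not under 20, so (c) is unavailable.
Exception (d): a current Provisional Exemption Letter is held; a current Standing Certificate is held — every condition holds. As to paragraphs (i)–(o): (i) would limit (d) — a current Tier 2 Clearance is held — but (j) sets (i) aside: (j) operates — the compliance score is 14 points, meeting the 13 points threshold. (k) would limit (j) — assessed value is $304,000, less than the $345,500 limit — but (l) sets (k) aside: (l) is triggered — aggregate throughput is 360 units, below the 380 units limit. (m) operates (the brewery is within 200 m of a designated waterway), but is itself disapplied by (n): (n) operates against (m): discharge temperature exceeds 35 °C. (o), which would lift (n), is inapplicable — the reportable unit count is 10, short of 12. Exception (d) stands.
Exception (e) does not apply: no General Permit is held.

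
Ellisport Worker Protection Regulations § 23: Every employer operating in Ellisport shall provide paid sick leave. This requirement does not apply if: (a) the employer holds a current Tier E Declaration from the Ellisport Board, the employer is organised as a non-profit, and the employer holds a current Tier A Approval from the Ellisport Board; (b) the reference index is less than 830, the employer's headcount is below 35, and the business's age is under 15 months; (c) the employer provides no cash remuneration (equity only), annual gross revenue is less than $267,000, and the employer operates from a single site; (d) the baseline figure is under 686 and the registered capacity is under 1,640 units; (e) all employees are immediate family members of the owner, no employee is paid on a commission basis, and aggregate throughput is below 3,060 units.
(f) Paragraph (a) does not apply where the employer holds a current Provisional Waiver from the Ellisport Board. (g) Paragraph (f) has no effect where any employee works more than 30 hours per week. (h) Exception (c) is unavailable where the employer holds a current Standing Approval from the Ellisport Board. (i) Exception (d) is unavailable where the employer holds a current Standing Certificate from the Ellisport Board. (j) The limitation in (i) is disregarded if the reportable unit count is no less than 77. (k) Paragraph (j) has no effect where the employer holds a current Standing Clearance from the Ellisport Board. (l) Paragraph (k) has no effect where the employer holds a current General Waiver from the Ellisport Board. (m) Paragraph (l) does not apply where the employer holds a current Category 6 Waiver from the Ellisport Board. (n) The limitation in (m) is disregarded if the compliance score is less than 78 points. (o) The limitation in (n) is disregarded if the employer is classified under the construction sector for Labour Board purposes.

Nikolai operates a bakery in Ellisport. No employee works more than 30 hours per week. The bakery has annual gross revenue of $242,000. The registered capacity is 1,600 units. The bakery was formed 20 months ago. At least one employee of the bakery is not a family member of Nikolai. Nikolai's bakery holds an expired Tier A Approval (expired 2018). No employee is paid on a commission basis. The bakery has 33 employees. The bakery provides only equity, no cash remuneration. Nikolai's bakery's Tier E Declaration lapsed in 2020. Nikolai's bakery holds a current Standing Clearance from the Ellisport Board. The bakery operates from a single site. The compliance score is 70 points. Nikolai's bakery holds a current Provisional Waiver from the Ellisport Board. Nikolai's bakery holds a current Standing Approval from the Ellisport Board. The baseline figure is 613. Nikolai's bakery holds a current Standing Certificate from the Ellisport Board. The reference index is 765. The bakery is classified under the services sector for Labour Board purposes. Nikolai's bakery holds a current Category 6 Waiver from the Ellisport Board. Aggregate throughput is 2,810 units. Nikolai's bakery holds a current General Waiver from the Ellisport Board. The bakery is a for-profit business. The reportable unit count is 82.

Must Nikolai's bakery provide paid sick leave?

Exception (a) does not apply: the Tier E Declaration is not current.
Exception (b) fails — the business's age is 20 months, not under 15 months.
Exception (c) is satisfied on its face — remuneration is equity-only; annual gross revenue is $242,000, less than the $267,000 limit; the employer operates from a single site. However, paragraph (h) must be considered: (h) operates against (c): a current Standing Approval is held. So (c) is unavailable.
Exception (d) is satisfied on its face — the baseline figure is 613, under the 686 limit; the registered capacity is 1,600 units, under the 1,640 units limit. Under paragraphs (i)–(o): (i) is engaged (a current Standing Certificate is held), but is displaced by (j): (j) operates against (i): the reportable unit count is 82, meeting the 77 threshold. (k) would limit (j) — a current Standing Clearance is held — but (l) sets (k) aside: (l) operates against (k): a current General Waiver is held. (m) operates (a current Category 6 Waiver is held), but is displaced by (n): (n) operates against (m): the compliance score is 70 points, less than the 78 points limit. (o), which would lift (n), is not triggered — the bakery is classified under the services sector. (d) remains available.
Exception (e) fails — at least one employee is not a family member.

No — exception (d) applies; Nikolai's bakery is not required to provide paid sick leave.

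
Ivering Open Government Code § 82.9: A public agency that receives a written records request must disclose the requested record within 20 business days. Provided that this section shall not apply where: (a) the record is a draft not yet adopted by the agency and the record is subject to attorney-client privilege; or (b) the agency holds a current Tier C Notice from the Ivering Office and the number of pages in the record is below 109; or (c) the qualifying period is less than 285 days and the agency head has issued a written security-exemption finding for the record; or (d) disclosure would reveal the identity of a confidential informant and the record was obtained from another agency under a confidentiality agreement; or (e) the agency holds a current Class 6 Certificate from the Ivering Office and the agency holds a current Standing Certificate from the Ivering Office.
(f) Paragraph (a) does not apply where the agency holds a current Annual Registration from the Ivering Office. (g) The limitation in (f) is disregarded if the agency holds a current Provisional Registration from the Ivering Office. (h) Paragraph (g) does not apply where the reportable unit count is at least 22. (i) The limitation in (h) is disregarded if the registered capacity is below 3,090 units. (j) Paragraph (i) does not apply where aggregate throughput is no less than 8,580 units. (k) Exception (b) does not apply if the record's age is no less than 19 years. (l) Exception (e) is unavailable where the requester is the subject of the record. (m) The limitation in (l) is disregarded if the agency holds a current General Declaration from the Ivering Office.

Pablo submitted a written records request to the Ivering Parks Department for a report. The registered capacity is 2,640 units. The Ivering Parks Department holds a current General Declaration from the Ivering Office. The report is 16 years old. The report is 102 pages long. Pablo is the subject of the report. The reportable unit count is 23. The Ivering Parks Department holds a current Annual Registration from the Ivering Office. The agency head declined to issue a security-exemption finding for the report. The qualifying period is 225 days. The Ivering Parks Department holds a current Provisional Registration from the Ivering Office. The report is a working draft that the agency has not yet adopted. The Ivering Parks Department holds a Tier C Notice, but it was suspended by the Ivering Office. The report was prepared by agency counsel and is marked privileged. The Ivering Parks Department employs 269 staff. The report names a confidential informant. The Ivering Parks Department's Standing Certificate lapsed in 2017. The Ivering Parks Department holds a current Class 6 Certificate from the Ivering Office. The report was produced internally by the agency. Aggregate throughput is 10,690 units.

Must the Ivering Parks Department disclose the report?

Yes — the Ivering Parks Department must disclose the report.

Exception (a)'s conditions are all satisfied: the report is an unadopted draft; the report is privileged. However, paragraphs (f)–(j) must be considered: (f) operates against (a): a current Annual Registration is held. (g) is triggered (a current Provisional Registration is held), but is set aside by (h): (h) operates against (g): the reportable unit count is 23, meeting the 22 threshold. (i) operates (the registered capacity is 2,640 units, below the 3,090 units limit), but yields to (j): (j) is engaged — aggregate throughput is 10,690 units, meeting the 8,580 units threshold. Exception (a) does not apply.
Exception (b) does not apply: the Tier C Notice is not current.
Exception (c) does not apply: the agency head declined to issue a security-exemption finding.
Exception (d) requires that the record was obtained from another agency under a confidentiality agreement; but the report was produced internally, so (d) is unavailable.
Exception (e) requires that the agency holds a current Standing Certificate from the Ivering Office; but there is no Standing Certificate in force, so (e) is unavailable.
Every exception is unavailable, so the rule governs.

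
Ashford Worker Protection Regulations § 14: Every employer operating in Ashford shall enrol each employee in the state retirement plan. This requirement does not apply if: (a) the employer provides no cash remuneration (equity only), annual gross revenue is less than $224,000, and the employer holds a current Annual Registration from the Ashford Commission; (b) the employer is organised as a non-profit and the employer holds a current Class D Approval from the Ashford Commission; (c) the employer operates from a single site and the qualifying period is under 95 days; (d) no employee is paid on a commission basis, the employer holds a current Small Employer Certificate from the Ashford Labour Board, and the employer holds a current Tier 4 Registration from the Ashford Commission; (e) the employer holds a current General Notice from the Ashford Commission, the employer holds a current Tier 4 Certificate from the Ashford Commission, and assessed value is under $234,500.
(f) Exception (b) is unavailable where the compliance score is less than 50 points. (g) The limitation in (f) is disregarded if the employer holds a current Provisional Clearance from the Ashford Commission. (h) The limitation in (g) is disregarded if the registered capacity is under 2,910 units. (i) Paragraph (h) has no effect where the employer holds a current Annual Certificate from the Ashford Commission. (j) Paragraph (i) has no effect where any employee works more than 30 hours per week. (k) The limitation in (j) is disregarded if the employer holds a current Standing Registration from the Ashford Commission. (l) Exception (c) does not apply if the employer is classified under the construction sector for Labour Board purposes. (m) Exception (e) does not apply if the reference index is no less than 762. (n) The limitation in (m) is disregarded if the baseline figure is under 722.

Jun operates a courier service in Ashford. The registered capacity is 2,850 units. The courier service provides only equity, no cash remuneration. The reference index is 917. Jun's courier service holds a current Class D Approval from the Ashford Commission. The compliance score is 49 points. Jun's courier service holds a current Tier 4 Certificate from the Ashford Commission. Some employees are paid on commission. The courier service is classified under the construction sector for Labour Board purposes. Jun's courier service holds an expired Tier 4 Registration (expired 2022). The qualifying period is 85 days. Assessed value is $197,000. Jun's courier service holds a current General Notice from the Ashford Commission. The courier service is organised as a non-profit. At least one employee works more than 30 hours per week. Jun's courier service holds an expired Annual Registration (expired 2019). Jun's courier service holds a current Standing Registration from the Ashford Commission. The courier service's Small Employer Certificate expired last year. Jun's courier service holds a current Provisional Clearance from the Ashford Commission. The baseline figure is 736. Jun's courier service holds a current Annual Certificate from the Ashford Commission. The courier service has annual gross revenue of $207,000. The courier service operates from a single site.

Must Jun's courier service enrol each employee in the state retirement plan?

No — exception (b) applies; Jun's courier service is not required to enrol each employee in the state retirement plan.

Exception (a) does not apply: the Annual Registration is not current.
All of (b)'s requirements are met (the employer is a non-profit; a current Class D Approval is held). Under paragraphs (f)–(k): (f) would limit (b) — the compliance score is 49 points, less than the 50 points limit — but (g) sets (f) aside: (g) operates against (f): a current Provisional Clearance is held. (h) would limit (g) — the registered capacity is 2,850 units, under the 2,910 units limit — but (i) sets (h) aside: (i) operates against (h): a current Annual Certificate is held. (j) would limit (i) — at least one employee exceeds 30 hours/week — but (k) sets (j) aside: (k) is triggered — a current Standing Registration is held. (b) remains available.
Exception (c)'s conditions are all satisfied: the employer operates from a single site; the qualifying period is 85 days, under the 95 days limit. But applying paragraph (l): (l) applies — the courier service is classified under the construction sector. So (c) is unavailable.
Exception (d) fails — some employees are paid on commission.
All of (e)'s requirements are met (a current General Notice is held; a current Tier 4 Certificate is held; assessed value is $197,000, under the $234,500 limit). However, paragraphs (m)–(n) must be considered: (m) is triggered — the reference index is 917, meeting the 762 threshold. (n) is not triggered (the baseline figure is 736, not under 722), so (m) stands. Exception (e) does not apply.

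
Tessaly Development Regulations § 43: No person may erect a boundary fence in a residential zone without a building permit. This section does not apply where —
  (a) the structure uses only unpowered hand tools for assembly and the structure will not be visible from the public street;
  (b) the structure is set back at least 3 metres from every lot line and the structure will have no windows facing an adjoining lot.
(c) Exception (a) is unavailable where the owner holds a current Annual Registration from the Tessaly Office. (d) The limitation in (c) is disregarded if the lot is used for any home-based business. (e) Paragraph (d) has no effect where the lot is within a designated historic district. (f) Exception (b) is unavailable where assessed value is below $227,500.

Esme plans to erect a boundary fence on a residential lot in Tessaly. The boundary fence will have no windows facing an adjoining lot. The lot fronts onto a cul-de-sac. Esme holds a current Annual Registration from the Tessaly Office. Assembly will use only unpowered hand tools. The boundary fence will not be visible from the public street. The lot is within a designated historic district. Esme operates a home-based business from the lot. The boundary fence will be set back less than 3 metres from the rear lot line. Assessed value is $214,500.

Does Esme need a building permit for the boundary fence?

All of (a)'s requirements are met (assembly uses only hand tools; the structure will not be visible from the street). But: (c) operates against (a): a current Annual Registration is held. (d) would limit (c) — a home-based business operates on the lot — but (e) sets (d) aside: (e) operates against (d): the lot is in a historic district. Exception (a) does not apply.
Exception (b) fails — the rear setback is under 3 m.
None of the exceptions is available; § 43 applies in full.

Yes — Esme must obtain a building permit.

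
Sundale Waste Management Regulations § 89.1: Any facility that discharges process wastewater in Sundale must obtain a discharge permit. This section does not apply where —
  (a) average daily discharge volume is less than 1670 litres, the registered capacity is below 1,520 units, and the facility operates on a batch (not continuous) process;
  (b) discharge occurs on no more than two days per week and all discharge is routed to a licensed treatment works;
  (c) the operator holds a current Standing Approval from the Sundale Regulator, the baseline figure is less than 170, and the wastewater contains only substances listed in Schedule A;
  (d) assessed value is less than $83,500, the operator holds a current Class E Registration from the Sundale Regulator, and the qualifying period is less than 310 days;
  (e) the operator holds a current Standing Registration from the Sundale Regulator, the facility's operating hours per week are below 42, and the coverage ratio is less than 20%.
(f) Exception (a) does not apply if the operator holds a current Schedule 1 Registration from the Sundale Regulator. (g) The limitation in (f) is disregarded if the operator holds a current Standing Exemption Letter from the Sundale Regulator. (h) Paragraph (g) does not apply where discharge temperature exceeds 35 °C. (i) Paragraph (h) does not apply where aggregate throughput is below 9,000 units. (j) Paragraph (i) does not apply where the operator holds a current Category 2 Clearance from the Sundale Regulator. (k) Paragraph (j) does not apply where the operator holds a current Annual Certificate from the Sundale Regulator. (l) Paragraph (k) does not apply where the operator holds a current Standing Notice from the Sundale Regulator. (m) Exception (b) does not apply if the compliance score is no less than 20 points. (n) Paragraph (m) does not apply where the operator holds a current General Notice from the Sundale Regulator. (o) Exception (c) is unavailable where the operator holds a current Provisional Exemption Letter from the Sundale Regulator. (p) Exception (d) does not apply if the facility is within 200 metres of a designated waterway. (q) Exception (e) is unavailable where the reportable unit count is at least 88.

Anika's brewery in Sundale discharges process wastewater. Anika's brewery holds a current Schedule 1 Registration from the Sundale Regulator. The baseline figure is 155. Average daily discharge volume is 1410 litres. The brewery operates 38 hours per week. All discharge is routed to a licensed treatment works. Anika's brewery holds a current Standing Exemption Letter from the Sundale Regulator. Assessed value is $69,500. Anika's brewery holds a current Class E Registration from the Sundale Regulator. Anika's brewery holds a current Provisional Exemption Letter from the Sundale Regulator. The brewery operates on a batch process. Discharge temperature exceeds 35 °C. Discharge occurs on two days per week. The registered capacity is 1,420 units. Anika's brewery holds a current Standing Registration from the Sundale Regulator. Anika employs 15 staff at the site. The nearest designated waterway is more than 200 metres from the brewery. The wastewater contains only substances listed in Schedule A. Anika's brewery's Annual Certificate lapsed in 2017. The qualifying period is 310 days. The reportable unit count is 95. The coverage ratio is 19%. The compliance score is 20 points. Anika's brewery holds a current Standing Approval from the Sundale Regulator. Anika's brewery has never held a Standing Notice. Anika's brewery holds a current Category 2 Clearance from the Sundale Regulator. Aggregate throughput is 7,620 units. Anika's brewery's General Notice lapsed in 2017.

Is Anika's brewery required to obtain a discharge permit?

Exception (a) is satisfied on its face — average daily discharge volume is 1410 litres, less than the 1670 litres limit; the registered capacity is 1,420 units, below the 1,520 units limit; the facility operates on a batch process. Turning to paragraphs (f)–(l): (f) operates against (a): a current Schedule 1 Registration is held. (g) is triggered (a current Standing Exemption Letter is held), but is set aside by (h): (h) operates against (g): discharge temperature exceeds 35 °C. (i) operates (aggregate throughput is 7,620 units, below the 9,000 units limit), but is set aside by (j): (j) operates against (i): a current Category 2 Clearance is held. (k) is not triggered (there is no Annual Certificate in force), so (j) stands. So (a) is unavailable.
Exception (b)'s conditions are all satisfied: discharge occurs on no more than two days per week; discharge is routed to a licensed treatment works. However, paragraphs (m)–(n) must be considered: (m) operates against (b): the compliance score is 20 points, meeting the 20 points threshold. (n) is not triggered (the General Notice is not current), so (m) stands. So (b) is unavailable.
Exception (c): a current Standing Approval is held; the baseline figure is 155, less than the 170 limit; the wastewater is Schedule-A-only — every condition holds. Turning to paragraph (o): (o) operates against (c): a current Provisional Exemption Letter is held. (c) is therefore removed.
Exception (d) does not apply: the qualifying period is 310 days, not less than 310 days.
Exception (e) is satisfied on its face — a current Standing Registration is held; the facility's operating hours per week are 38, below the 42 limit; the coverage ratio is 19%, less than the 20% limit. But: (q) operates against (e): the reportable unit count is 95, meeting the 88 threshold. Exception (e) does not apply.
No exception displaces § 89.1.

Yes — Anika's brewery must obtain a discharge permit.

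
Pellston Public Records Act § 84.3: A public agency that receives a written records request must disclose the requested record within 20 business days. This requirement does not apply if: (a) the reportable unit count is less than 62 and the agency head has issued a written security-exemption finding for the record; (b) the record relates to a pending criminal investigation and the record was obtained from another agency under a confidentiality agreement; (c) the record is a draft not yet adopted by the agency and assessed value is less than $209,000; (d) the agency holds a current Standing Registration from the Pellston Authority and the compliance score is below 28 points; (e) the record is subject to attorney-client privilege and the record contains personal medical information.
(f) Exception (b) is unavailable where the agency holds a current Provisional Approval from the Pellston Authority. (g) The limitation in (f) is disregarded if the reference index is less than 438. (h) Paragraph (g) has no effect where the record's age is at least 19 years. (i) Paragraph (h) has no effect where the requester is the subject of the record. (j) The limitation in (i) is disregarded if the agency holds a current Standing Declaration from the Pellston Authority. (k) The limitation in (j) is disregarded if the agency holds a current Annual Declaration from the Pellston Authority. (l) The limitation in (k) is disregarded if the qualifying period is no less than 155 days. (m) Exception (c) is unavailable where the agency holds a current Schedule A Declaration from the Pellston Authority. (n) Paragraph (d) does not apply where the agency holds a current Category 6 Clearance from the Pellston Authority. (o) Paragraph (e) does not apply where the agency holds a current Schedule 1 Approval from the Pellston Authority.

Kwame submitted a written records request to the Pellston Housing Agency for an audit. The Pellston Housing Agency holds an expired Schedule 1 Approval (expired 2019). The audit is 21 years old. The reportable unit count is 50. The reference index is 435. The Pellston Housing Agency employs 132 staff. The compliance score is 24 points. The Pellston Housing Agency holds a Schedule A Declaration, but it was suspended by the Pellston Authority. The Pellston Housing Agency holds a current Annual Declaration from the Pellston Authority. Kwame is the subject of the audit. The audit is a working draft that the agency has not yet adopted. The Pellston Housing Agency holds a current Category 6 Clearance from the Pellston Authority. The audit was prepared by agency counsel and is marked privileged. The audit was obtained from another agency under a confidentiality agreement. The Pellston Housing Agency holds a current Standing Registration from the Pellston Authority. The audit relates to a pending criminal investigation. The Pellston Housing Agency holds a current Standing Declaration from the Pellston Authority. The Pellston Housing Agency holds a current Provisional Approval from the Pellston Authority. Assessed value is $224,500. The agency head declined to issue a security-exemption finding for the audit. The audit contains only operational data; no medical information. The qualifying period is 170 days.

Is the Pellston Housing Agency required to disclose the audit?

Yes — the Pellston Housing Agency must disclose the audit.

Exception (a) does not apply: the agency head declined to issue a security-exemption finding.
Exception (b) is satisfied on its face — the audit relates to a pending investigation; the audit was obtained under a confidentiality agreement. Turning to paragraphs (f)–(l): (f) operates against (b): a current Provisional Approval is held. (g) applies (the reference index is 435, less than the 438 limit), but is itself disapplied by (h): (h) is triggered — the record's age is 21 years, meeting the 19 years threshold. (i) is engaged (Kwame is the subject of the audit), but is displaced by (j): (j) operates against (i): a current Standing Declaration is held. (k) applies (a current Annual Declaration is held), but is itself disapplied by (l): (l) is triggered — the qualifying period is 170 days, meeting the 155 days threshold. (b) is therefore removed.
Exception (c) does not apply: assessed value is $224,500, not less than $209,000.
All of (d)'s requirements are met (a current Standing Registration is held; the compliance score is 24 points, below the 28 points limit). However, paragraph (n) must be considered: (n) operates — a current Category 6 Clearance is held. So (d) is unavailable.
Exception (e) fails — the audit contains only operational data.
No exception applies. The general rule governs.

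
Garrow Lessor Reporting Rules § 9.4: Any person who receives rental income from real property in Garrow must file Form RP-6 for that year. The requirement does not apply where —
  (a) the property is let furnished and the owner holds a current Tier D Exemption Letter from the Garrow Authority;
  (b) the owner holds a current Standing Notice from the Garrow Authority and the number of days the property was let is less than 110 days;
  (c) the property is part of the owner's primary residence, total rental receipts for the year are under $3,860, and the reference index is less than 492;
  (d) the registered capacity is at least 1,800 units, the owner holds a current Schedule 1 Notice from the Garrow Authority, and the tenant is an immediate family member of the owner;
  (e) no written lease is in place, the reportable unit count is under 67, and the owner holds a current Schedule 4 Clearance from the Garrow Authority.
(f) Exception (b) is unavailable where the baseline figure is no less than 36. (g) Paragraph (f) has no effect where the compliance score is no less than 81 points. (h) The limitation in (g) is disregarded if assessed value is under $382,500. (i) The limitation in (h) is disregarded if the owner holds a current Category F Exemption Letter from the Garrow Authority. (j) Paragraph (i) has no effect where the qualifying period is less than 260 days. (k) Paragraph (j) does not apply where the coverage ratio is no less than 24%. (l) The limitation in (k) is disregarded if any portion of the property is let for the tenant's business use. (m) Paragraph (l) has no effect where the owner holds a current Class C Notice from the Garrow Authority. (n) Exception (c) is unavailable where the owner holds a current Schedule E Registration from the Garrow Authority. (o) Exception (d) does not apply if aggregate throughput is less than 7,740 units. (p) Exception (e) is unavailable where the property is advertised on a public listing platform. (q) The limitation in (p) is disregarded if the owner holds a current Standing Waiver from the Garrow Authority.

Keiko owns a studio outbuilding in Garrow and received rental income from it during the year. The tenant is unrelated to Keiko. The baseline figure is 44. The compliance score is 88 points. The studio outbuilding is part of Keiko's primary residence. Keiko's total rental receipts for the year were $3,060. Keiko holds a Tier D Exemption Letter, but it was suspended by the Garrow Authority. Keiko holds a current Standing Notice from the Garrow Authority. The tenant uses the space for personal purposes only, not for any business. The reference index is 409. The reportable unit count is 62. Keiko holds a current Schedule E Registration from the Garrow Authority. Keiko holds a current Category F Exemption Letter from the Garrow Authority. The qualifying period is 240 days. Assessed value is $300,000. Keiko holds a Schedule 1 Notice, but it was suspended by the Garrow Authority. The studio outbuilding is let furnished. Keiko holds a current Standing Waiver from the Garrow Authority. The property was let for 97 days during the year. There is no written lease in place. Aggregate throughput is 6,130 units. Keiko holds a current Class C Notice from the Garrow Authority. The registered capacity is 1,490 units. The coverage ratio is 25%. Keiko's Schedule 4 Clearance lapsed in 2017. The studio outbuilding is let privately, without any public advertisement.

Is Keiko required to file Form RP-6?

No — exception (b) applies; Keiko is not required to file Form RP-6.

Exception (a) requires that the owner holds a current Tier D Exemption Letter from the Garrow Authority; but there is no Tier D Exemption Letter in force, so (a) is unavailable.
All of (b)'s requirements are met (a current Standing Notice is held; the number of days the property was let is 97 days, less than the 110 days limit). As to paragraphs (f)–(m): (f) would limit (b) — the baseline figure is 44, meeting the 36 threshold — but (g) sets (f) aside: (g) operates against (f): the compliance score is 88 points, meeting the 81 points threshold. (h) would limit (g) — assessed value is $300,000, under the $382,500 limit — but (i) sets (h) aside: (i) operates against (h): a current Category F Exemption Letter is held. (j) would limit (i) — the qualifying period is 240 days, less than the 260 days limit — but (k) sets (j) aside: (k) operates against (j): the coverage ratio is 25%, meeting the 24% threshold. (l) is not engaged (the space is used for personal purposes only), so (k) stands. So (b) applies.
Exception (c)'s conditions are all satisfied: the studio outbuilding is part of the primary residence; total rental receipts for the year are $3,060, under the $3,860 limit; the reference index is 409, less than the 492 limit. Turning to paragraph (n): (n) operates against (c): a current Schedule E Registration is held. (c) is therefore removed.
Exception (d) requires that the registered capacity is at least 1,800 units; but the registered capacity is 1,490 units, short of 1,800 units, so (d) is unavailable.
Exception (e) requires that the owner holds a current Schedule 4 Clearance from the Garrow Authority; but no current Schedule 4 Clearance is held, so (e) is unavailable.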